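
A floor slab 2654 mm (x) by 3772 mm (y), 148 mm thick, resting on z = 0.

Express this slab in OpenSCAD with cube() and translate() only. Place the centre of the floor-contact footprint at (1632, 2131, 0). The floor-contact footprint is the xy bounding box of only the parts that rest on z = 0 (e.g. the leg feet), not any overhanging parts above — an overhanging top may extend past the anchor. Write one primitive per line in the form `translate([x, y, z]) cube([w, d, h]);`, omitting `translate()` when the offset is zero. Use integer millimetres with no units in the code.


translate([305, 245, 0]) cube([2654, 3772, 148]);


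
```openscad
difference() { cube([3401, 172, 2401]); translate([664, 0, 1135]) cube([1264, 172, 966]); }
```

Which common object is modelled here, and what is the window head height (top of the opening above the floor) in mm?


A wall with a window opening. The window head height is 2101 mm.

A wall with a rectangular opening subtracted — a window. Sill at z = 1135, opening 966 mm tall, so the head is at 1135 + 966 = 2101 mm.


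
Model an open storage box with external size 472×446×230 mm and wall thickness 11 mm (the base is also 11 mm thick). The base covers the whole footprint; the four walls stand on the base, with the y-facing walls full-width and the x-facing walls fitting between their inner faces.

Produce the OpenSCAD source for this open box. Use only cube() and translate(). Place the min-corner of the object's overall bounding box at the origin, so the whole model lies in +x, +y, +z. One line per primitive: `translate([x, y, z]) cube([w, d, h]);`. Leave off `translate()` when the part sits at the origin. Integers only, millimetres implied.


cube([472, 446, 11]);
translate([0, 0, 11]) cube([472, 11, 219]);
translate([0, 435, 11]) cube([472, 11, 219]);
translate([0, 11, 11]) cube([11, 424, 219]);
translate([461, 11, 11]) cube([11, 424, 219]);


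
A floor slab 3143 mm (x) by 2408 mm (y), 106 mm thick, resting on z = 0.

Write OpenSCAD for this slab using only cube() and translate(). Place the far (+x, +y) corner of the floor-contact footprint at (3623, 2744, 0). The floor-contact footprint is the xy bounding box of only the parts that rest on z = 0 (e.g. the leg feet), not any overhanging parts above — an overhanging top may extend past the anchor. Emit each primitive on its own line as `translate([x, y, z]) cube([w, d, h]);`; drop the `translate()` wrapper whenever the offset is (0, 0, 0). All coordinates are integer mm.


translate([480, 336, 0]) cube([3143, 2408, 106]);


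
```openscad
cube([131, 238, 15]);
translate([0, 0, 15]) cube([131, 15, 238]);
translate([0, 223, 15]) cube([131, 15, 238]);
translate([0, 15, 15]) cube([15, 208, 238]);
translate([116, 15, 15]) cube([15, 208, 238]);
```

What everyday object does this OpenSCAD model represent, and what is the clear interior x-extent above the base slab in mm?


An open box. The internal width is 101 mm.

A 131×238 base slab with four walls standing on it — an open box. The base is 131 mm wide and the walls are 15 mm thick, so the internal width is 131 − 2 × 15 = 101 mm.


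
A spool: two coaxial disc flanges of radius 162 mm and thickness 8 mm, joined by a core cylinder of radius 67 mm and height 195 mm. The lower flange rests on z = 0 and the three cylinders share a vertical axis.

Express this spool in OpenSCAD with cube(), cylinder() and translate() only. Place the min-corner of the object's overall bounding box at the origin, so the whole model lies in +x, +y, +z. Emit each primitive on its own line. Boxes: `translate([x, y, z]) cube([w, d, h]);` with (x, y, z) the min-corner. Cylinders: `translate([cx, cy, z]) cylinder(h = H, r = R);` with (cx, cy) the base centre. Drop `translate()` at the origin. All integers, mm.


translate([162, 162, 0]) cylinder(h = 8, r = 162);
translate([162, 162, 8]) cylinder(h = 195, r = 67);
translate([162, 162, 203]) cylinder(h = 8, r = 162);


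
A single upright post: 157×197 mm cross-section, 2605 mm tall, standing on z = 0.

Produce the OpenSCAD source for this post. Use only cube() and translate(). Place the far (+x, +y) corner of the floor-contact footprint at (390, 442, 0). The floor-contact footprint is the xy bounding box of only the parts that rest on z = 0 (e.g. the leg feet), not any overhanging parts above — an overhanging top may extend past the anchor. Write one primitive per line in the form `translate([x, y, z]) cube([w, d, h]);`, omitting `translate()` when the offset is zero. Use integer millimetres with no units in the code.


translate([233, 245, 0]) cube([157, 197, 2605]);


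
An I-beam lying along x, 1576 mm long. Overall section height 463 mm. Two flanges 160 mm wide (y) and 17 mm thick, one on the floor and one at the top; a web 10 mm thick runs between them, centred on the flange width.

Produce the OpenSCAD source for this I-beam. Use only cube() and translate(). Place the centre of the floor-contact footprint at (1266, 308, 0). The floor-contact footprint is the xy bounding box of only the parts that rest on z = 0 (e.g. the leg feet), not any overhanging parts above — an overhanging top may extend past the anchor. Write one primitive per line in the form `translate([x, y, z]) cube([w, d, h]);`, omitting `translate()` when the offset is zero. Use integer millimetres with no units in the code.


translate([478, 228, 0]) cube([1576, 160, 17]);
translate([478, 303, 17]) cube([1576, 10, 429]);
translate([478, 228, 446]) cube([1576, 160, 17]);


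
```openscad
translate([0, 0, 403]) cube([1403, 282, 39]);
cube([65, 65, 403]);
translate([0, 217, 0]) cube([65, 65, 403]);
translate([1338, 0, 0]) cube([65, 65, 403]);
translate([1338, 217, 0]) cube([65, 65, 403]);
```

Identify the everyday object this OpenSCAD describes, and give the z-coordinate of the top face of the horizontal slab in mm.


A bench. The seat-top height is 442 mm.

A long slab on four corner posts — a bench. The slab sits at z = 403 with thickness 39, so the top is 403 + 39 = 442 mm.


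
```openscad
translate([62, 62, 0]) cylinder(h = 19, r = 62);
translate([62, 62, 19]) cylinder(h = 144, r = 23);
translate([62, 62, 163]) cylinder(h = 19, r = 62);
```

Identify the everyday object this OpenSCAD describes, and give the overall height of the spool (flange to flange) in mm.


A spool. The overall height is 182 mm.

Three coaxial cylinders, large–small–large — a spool. Two 19 mm flanges and a 144 mm core give 19 + 144 + 19 = 182 mm.


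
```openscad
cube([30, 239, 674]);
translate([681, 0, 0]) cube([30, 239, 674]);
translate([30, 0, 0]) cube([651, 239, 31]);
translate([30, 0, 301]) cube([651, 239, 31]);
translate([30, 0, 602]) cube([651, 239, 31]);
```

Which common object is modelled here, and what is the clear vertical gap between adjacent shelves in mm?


A bookshelf. The clear shelf gap is 270 mm.

Two tall side panels with 3 horizontal boards between them — a bookshelf. The first two shelf undersides are at z = 0 and z = 301; with shelf thickness 31, the clear gap is 301 − 0 − 31 = 270 mm.


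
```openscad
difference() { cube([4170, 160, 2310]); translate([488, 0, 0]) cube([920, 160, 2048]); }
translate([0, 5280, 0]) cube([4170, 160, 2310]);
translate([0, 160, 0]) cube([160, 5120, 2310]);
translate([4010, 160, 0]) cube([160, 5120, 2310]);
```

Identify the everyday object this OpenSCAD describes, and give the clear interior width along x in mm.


A single room. The interior width is 3850 mm.

Four walls enclosing a rectangle with a door in the front wall — a room. Outside width 4170 minus two 160 mm walls gives 3850 mm.


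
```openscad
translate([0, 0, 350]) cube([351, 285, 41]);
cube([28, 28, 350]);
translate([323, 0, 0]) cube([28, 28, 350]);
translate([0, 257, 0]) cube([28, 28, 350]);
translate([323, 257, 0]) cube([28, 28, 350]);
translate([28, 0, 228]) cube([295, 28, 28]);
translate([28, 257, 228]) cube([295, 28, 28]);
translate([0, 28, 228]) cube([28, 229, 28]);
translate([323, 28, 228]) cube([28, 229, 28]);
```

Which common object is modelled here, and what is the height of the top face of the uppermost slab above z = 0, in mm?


A stool. The seat height is 391 mm.

A 351×285×41 slab at z = 350 on four corner posts — a stool. The seat top is 350 + 41 = 391 mm.


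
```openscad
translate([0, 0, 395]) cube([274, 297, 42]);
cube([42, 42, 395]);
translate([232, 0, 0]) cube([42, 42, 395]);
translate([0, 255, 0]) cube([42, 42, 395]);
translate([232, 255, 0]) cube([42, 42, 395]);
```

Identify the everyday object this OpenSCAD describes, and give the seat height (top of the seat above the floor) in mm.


A stool. The seat height is 437 mm.

A 274×297×42 slab at z = 395 on four corner posts — a stool. The seat top is 395 + 42 = 437 mm.


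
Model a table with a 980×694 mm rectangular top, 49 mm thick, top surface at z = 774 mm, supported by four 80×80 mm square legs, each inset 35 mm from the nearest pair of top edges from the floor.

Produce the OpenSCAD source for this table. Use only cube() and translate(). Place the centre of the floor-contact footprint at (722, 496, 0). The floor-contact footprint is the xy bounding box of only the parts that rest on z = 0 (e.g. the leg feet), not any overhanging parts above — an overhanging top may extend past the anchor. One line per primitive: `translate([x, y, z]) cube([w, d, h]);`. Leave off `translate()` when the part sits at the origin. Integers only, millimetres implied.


// leg_h = 774 - 49 = 725
translate([232, 149, 725]) cube([980, 694, 49]);
translate([267, 184, 0]) cube([80, 80, 725]);
translate([1097, 184, 0]) cube([80, 80, 725]);
translate([267, 728, 0]) cube([80, 80, 725]);
translate([1097, 728, 0]) cube([80, 80, 725]);


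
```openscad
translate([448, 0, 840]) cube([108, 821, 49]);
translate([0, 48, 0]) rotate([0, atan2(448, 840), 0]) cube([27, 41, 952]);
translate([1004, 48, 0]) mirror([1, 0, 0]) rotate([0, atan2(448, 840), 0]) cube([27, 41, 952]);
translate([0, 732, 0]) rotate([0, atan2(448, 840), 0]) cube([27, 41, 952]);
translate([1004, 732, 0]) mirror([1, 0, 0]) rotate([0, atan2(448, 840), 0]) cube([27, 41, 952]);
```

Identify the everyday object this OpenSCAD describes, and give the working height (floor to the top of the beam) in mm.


A sawhorse. The overall height is 889 mm.

A beam across two mirrored pairs of raked legs — a sawhorse. The beam's underside is at z = 840 (matching the legs' vertical rise in atan2(448, 840)) and the beam is 49 mm tall, so its top is at 840 + 49 = 889 mm. The raked legs top out at the beam's underside, so that is the highest point.


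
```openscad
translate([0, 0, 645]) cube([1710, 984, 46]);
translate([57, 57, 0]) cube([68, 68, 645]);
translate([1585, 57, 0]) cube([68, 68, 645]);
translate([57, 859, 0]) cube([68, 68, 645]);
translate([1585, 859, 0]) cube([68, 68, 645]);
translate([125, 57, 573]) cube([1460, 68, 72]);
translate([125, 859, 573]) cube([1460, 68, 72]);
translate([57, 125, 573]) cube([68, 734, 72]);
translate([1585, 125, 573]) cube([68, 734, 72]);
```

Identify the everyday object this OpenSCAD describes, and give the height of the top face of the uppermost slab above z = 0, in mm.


A table. The table height is 691 mm.

A 1710×984×46 slab sits at z = 645 on four 68 mm square posts — a table. The top surface is at 645 + 46 = 691 mm.


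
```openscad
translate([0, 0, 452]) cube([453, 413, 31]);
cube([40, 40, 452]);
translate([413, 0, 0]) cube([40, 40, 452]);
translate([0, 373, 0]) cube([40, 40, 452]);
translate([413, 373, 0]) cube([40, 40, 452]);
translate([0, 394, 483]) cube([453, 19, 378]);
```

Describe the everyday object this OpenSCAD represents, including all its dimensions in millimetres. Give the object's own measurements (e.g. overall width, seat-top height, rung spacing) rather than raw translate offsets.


A chair. The seat is a 453×413×31 mm slab with its top at z = 483 mm, on four 40×40 mm corner legs (flush with the seat edges, standing on z = 0). A flat backrest 19 mm thick, 378 mm tall, spans the full seat width and rises from the seat top along its +y edge, rear face flush with the rear of the seat.


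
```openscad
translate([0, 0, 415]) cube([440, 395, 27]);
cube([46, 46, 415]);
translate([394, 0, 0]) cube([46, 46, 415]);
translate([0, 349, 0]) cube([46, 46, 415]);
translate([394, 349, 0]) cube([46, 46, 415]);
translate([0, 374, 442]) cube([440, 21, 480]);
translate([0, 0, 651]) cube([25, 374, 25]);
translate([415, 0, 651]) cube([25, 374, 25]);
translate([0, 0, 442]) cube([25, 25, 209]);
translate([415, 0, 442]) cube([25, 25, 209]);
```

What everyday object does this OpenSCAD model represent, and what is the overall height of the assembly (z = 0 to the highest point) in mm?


A chair. The overall height is 922 mm.

A slab on four corner posts with a tall panel at the back — a chair. The seat slab sits at z = 415 with thickness 27, and the 480 mm backrest starts at the seat top, so the overall height is 415 + 27 + 480 = 922 mm.


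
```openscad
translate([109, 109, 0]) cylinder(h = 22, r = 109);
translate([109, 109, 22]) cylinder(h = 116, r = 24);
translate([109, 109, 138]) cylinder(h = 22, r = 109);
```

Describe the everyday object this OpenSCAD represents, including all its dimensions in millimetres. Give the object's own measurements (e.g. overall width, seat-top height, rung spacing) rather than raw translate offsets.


A spool: two coaxial disc flanges of radius 109 mm and thickness 22 mm, joined by a core cylinder of radius 24 mm and height 116 mm. The lower flange rests on z = 0 and the three cylinders share a vertical axis.


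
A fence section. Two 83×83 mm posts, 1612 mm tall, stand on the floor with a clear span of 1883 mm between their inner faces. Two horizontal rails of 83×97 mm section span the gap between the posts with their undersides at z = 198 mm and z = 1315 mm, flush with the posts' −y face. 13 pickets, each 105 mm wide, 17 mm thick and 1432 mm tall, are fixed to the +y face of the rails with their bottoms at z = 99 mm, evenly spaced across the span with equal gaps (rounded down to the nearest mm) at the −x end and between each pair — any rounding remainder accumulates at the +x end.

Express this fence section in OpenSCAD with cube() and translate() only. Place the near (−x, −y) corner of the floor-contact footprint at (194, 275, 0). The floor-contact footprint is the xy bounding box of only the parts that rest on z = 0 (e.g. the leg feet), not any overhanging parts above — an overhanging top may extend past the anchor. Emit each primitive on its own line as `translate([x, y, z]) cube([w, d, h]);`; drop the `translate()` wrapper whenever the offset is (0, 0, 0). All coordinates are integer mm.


translate([194, 275, 0]) cube([83, 83, 1612]);
translate([2160, 275, 0]) cube([83, 83, 1612]);
translate([277, 275, 198]) cube([1883, 83, 97]);
translate([277, 275, 1315]) cube([1883, 83, 97]);
translate([314, 358, 99]) cube([105, 17, 1432]);
translate([456, 358, 99]) cube([105, 17, 1432]);
translate([598, 358, 99]) cube([105, 17, 1432]);
translate([740, 358, 99]) cube([105, 17, 1432]);
translate([882, 358, 99]) cube([105, 17, 1432]);
translate([1024, 358, 99]) cube([105, 17, 1432]);
translate([1166, 358, 99]) cube([105, 17, 1432]);
translate([1308, 358, 99]) cube([105, 17, 1432]);
translate([1450, 358, 99]) cube([105, 17, 1432]);
translate([1592, 358, 99]) cube([105, 17, 1432]);
translate([1734, 358, 99]) cube([105, 17, 1432]);
translate([1876, 358, 99]) cube([105, 17, 1432]);
translate([2018, 358, 99]) cube([105, 17, 1432]);


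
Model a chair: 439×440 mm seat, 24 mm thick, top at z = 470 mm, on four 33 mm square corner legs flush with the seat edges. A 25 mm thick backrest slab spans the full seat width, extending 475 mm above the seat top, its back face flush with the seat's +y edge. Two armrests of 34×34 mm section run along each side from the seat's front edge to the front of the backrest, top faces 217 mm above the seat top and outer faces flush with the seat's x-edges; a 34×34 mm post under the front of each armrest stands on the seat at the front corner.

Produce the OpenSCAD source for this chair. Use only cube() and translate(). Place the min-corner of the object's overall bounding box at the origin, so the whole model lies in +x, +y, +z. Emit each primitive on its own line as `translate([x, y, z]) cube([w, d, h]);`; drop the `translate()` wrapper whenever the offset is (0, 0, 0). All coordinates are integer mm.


translate([0, 0, 446]) cube([439, 440, 24]);
cube([33, 33, 446]);
translate([406, 0, 0]) cube([33, 33, 446]);
translate([0, 407, 0]) cube([33, 33, 446]);
translate([406, 407, 0]) cube([33, 33, 446]);
translate([0, 415, 470]) cube([439, 25, 475]);
translate([0, 0, 653]) cube([34, 415, 34]);
translate([405, 0, 653]) cube([34, 415, 34]);
translate([0, 0, 470]) cube([34, 34, 183]);
translate([405, 0, 470]) cube([34, 34, 183]);


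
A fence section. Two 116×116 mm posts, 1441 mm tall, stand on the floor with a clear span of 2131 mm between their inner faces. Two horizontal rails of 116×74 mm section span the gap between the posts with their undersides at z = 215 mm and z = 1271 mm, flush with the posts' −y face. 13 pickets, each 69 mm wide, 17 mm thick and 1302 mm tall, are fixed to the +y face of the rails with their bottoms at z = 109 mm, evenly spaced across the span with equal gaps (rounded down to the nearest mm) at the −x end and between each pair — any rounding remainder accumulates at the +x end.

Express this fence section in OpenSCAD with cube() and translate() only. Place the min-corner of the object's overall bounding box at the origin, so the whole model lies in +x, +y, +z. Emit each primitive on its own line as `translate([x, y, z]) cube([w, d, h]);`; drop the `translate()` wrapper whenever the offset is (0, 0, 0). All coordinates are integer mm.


cube([116, 116, 1441]);
translate([2247, 0, 0]) cube([116, 116, 1441]);
translate([116, 0, 215]) cube([2131, 116, 74]);
translate([116, 0, 1271]) cube([2131, 116, 74]);
translate([204, 116, 109]) cube([69, 17, 1302]);
translate([361, 116, 109]) cube([69, 17, 1302]);
translate([518, 116, 109]) cube([69, 17, 1302]);
translate([675, 116, 109]) cube([69, 17, 1302]);
translate([832, 116, 109]) cube([69, 17, 1302]);
translate([989, 116, 109]) cube([69, 17, 1302]);
translate([1146, 116, 109]) cube([69, 17, 1302]);
translate([1303, 116, 109]) cube([69, 17, 1302]);
translate([1460, 116, 109]) cube([69, 17, 1302]);
translate([1617, 116, 109]) cube([69, 17, 1302]);
translate([1774, 116, 109]) cube([69, 17, 1302]);
translate([1931, 116, 109]) cube([69, 17, 1302]);
translate([2088, 116, 109]) cube([69, 17, 1302]);


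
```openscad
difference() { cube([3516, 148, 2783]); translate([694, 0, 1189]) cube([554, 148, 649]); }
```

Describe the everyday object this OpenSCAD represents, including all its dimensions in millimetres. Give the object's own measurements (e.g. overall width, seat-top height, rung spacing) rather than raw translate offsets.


A wall 3516 mm long (x), 148 mm thick (y), 2783 mm tall, with a rectangular window opening cut through it. The opening is 554 mm wide and 649 mm tall; its sill is at z = 1189 mm and its near (−x) edge is 694 mm from the wall's −x end. The opening passes through the full wall thickness.


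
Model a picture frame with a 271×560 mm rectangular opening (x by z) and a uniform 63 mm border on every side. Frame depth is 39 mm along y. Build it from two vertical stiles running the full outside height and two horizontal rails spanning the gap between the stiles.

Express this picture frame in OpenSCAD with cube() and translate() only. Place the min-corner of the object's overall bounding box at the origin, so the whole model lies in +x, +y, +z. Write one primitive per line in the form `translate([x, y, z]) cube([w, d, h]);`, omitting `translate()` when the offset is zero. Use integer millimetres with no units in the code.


cube([63, 39, 686]);
translate([334, 0, 0]) cube([63, 39, 686]);
translate([63, 0, 0]) cube([271, 39, 63]);
translate([63, 0, 623]) cube([271, 39, 63]);


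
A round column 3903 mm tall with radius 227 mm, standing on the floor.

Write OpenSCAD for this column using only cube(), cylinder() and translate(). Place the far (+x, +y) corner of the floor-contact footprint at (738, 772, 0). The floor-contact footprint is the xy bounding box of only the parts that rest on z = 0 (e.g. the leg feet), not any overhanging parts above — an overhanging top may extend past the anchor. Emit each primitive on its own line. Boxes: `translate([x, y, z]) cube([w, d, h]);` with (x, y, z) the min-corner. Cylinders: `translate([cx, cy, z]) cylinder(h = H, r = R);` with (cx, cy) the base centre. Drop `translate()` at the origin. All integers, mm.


translate([511, 545, 0]) cylinder(h = 3903, r = 227);


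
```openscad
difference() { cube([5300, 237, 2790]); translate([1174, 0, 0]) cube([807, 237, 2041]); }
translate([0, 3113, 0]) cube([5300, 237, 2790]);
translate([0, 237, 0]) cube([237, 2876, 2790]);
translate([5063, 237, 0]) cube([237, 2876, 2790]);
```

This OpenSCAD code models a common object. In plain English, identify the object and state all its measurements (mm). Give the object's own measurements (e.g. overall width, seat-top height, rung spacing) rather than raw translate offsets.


A single room: four walls, each 2790 mm tall and 237 mm thick, enclosing an outside footprint 5300×3350 mm (x × y), no floor or roof. The front and back walls (−y and +y sides) run the full x-width; the side walls fit between their inner faces. A door opening 807 mm wide and 2041 mm tall is cut through the front wall from the floor up, its −x edge 1174 mm from the wall's −x end.


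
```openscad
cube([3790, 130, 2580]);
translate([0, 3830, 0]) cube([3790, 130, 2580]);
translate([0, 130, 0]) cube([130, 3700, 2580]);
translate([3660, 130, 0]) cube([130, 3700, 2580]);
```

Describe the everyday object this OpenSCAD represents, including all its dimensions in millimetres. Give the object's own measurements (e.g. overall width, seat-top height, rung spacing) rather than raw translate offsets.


The wall frame of a small rectangular building: four walls, each 2580 mm tall and 130 mm thick, enclosing a footprint 3790 mm (x) by 3960 mm (y) outside-to-outside, with no floor or roof. The front and back walls (the −y and +y sides) span the full width; the two side walls fit between them.


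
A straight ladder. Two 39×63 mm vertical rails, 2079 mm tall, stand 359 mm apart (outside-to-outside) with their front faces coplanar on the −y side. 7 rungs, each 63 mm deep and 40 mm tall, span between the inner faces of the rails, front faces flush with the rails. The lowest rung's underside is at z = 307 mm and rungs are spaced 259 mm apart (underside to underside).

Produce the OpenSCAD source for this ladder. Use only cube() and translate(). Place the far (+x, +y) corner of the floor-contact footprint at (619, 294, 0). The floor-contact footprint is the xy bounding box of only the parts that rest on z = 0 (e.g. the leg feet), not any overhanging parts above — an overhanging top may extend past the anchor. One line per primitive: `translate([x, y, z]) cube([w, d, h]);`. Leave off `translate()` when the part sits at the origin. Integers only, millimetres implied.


translate([260, 231, 0]) cube([39, 63, 2079]);
translate([580, 231, 0]) cube([39, 63, 2079]);
translate([299, 231, 307]) cube([281, 63, 40]);
translate([299, 231, 566]) cube([281, 63, 40]);
translate([299, 231, 825]) cube([281, 63, 40]);
translate([299, 231, 1084]) cube([281, 63, 40]);
translate([299, 231, 1343]) cube([281, 63, 40]);
translate([299, 231, 1602]) cube([281, 63, 40]);
translate([299, 231, 1861]) cube([281, 63, 40]);


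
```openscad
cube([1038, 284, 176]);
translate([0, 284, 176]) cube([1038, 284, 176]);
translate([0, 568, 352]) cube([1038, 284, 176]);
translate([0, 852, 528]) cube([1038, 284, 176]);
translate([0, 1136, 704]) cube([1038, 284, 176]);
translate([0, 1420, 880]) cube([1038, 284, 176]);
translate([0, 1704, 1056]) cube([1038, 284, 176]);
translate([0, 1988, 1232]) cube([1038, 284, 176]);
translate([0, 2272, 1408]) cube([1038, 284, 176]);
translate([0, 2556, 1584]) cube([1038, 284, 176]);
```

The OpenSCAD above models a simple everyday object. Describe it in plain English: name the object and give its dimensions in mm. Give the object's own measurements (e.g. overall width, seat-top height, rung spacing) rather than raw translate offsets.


A straight staircase of 10 solid steps. Each step is 1038 mm wide (x), 284 mm deep (y, the going) and 176 mm tall (the rise). The first step rests on the floor; each subsequent step sits one going further in +y and one rise higher in +z, directly behind and above the previous step with no overlap.


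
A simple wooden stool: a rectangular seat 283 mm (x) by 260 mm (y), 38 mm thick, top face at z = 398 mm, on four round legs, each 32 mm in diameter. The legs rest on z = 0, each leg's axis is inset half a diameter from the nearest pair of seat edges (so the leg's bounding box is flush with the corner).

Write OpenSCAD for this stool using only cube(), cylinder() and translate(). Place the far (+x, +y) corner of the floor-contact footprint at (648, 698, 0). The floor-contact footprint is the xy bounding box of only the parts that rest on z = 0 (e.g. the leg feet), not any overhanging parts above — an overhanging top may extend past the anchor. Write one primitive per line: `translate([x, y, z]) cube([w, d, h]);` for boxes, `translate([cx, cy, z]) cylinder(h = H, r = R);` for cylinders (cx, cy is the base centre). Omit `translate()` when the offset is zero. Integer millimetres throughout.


translate([365, 438, 360]) cube([283, 260, 38]);
translate([381, 454, 0]) cylinder(h = 360, r = 16);
translate([632, 454, 0]) cylinder(h = 360, r = 16);
translate([381, 682, 0]) cylinder(h = 360, r = 16);
translate([632, 682, 0]) cylinder(h = 360, r = 16);


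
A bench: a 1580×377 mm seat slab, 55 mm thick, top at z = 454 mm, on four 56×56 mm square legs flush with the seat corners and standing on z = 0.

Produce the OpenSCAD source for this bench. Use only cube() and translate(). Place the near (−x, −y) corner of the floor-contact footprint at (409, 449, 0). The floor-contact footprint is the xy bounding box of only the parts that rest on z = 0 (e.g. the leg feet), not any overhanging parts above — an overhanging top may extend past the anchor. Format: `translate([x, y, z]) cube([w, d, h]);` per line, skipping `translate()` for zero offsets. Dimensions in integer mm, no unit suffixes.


translate([409, 449, 399]) cube([1580, 377, 55]);
translate([409, 449, 0]) cube([56, 56, 399]);
translate([409, 770, 0]) cube([56, 56, 399]);
translate([1933, 449, 0]) cube([56, 56, 399]);
translate([1933, 770, 0]) cube([56, 56, 399]);


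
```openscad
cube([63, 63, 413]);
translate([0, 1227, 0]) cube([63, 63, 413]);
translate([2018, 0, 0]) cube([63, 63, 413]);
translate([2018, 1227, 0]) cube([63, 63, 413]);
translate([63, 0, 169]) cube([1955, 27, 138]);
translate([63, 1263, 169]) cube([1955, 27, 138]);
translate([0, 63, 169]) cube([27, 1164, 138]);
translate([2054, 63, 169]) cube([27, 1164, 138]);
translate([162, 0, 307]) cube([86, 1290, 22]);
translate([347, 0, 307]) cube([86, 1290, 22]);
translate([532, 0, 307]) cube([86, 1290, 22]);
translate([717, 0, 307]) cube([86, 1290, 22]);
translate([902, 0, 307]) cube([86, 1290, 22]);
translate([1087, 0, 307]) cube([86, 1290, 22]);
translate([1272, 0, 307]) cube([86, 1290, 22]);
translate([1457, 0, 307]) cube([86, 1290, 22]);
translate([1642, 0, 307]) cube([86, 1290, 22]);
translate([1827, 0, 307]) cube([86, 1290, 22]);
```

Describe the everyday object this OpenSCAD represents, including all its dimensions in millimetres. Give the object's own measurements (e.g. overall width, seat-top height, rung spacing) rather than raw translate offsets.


A bed frame 2081 mm long (x) by 1290 mm wide (y). Four 63×63 mm corner posts, 413 mm tall, at the corners of the footprint. Four rails of 27 mm thickness and 138 mm height run between adjacent posts with their undersides at z = 169 mm, their outer faces flush with the outside of the frame (the two x-running rails run between the posts' inner faces; the two y-running rails run between the posts' inner faces). 10 slats, each 86 mm wide (x) and 22 mm thick, lie across the top of the two x-running rails, running the full 1290 mm width of the frame in y; along x they sit between the end posts with a 99 mm gap after the −x posts and between neighbouring slats, leaving 105 mm before the +x posts.


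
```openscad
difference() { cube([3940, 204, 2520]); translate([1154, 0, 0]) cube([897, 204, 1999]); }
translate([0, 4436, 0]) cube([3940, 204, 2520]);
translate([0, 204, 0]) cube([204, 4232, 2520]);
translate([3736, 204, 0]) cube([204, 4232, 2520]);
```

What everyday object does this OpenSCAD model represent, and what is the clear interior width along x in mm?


A single room. The interior width is 3532 mm.

Four walls enclosing a rectangle with a door in the front wall — a room. Outside width 3940 minus two 204 mm walls gives 3532 mm.


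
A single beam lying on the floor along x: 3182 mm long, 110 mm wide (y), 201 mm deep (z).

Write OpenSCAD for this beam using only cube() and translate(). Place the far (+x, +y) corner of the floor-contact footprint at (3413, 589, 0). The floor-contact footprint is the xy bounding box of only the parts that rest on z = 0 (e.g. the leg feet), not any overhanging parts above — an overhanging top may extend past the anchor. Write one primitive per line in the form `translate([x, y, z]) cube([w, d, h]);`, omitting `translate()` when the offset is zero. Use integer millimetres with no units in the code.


translate([231, 479, 0]) cube([3182, 110, 201]);


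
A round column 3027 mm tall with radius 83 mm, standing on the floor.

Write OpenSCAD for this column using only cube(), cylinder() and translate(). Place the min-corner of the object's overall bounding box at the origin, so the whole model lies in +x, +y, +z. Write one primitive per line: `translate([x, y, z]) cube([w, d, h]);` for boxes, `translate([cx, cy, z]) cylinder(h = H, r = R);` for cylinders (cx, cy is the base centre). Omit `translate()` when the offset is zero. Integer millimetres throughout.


translate([83, 83, 0]) cylinder(h = 3027, r = 83);


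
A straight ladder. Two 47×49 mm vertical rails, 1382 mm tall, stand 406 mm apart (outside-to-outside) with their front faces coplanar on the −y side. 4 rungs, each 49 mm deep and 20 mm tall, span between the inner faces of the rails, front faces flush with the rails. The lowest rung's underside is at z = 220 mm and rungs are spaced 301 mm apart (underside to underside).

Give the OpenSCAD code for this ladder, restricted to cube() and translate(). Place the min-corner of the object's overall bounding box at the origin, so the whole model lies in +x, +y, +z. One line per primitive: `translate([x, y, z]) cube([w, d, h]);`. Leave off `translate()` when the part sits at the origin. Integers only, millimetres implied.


cube([47, 49, 1382]);
translate([359, 0, 0]) cube([47, 49, 1382]);
translate([47, 0, 220]) cube([312, 49, 20]);
translate([47, 0, 521]) cube([312, 49, 20]);
translate([47, 0, 822]) cube([312, 49, 20]);
translate([47, 0, 1123]) cube([312, 49, 20]);


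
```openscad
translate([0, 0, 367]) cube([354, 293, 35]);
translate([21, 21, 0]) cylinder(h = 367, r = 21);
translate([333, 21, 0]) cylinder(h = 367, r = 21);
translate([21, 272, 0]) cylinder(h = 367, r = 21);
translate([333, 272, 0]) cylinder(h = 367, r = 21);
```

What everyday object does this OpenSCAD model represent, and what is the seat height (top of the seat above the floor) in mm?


A stool. The seat height is 402 mm.

A 354×293×35 slab at z = 367 on four corner cylinders — a stool. The seat top is 367 + 35 = 402 mm.


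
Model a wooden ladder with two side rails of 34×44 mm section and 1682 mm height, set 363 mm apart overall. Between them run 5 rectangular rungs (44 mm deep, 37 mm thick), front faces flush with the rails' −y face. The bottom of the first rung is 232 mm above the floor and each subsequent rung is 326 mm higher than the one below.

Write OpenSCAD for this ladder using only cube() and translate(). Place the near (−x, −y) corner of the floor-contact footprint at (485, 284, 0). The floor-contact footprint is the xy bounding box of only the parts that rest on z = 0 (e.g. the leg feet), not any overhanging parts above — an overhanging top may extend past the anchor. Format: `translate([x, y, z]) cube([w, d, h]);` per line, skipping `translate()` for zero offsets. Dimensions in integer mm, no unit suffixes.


// rung span = 363 - 2*34 = 295
// rung[k] z = 232 + k*326
translate([485, 284, 0]) cube([34, 44, 1682]);
translate([814, 284, 0]) cube([34, 44, 1682]);
translate([519, 284, 232]) cube([295, 44, 37]);
translate([519, 284, 558]) cube([295, 44, 37]);
translate([519, 284, 884]) cube([295, 44, 37]);
translate([519, 284, 1210]) cube([295, 44, 37]);
translate([519, 284, 1536]) cube([295, 44, 37]);


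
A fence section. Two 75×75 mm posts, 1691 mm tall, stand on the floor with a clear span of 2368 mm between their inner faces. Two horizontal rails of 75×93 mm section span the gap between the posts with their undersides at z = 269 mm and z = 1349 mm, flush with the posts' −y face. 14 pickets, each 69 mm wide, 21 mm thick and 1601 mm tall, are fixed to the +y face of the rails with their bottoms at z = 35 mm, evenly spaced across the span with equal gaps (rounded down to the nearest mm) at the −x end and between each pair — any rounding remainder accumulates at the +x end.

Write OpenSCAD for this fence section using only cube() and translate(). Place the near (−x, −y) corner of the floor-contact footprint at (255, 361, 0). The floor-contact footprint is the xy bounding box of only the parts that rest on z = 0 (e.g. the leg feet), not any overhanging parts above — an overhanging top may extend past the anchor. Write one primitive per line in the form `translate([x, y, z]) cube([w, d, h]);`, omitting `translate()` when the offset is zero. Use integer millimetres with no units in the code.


translate([255, 361, 0]) cube([75, 75, 1691]);
translate([2698, 361, 0]) cube([75, 75, 1691]);
translate([330, 361, 269]) cube([2368, 75, 93]);
translate([330, 361, 1349]) cube([2368, 75, 93]);
translate([423, 436, 35]) cube([69, 21, 1601]);
translate([585, 436, 35]) cube([69, 21, 1601]);
translate([747, 436, 35]) cube([69, 21, 1601]);
translate([909, 436, 35]) cube([69, 21, 1601]);
translate([1071, 436, 35]) cube([69, 21, 1601]);
translate([1233, 436, 35]) cube([69, 21, 1601]);
translate([1395, 436, 35]) cube([69, 21, 1601]);
translate([1557, 436, 35]) cube([69, 21, 1601]);
translate([1719, 436, 35]) cube([69, 21, 1601]);
translate([1881, 436, 35]) cube([69, 21, 1601]);
translate([2043, 436, 35]) cube([69, 21, 1601]);
translate([2205, 436, 35]) cube([69, 21, 1601]);
translate([2367, 436, 35]) cube([69, 21, 1601]);
translate([2529, 436, 35]) cube([69, 21, 1601]);


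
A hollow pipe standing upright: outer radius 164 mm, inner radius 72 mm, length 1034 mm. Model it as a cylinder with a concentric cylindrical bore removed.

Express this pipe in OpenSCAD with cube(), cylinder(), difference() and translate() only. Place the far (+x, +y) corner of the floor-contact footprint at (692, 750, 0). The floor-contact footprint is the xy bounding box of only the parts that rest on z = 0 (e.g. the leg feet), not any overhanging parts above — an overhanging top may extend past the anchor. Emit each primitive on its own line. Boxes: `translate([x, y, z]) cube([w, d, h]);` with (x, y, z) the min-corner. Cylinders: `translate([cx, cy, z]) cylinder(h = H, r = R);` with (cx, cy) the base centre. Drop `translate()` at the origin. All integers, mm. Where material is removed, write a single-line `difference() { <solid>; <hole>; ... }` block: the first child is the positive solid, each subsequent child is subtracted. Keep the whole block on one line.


difference() { translate([528, 586, 0]) cylinder(h = 1034, r = 164); translate([528, 586, 0]) cylinder(h = 1034, r = 72); }


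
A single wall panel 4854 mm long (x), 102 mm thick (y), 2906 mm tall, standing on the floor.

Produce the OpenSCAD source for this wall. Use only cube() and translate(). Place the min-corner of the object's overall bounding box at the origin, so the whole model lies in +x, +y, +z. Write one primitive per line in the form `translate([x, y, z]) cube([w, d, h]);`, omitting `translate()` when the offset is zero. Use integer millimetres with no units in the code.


cube([4854, 102, 2906]);


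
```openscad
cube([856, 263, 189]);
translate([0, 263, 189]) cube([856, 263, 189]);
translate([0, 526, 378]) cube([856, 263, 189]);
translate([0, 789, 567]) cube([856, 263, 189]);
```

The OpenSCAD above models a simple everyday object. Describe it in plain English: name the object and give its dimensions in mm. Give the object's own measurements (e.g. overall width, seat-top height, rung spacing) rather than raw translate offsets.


A straight staircase of 4 solid steps. Each step is 856 mm wide (x), 263 mm deep (y, the going) and 189 mm tall (the rise). The first step rests on the floor; each subsequent step sits one going further in +y and one rise higher in +z, directly behind and above the previous step with no overlap.


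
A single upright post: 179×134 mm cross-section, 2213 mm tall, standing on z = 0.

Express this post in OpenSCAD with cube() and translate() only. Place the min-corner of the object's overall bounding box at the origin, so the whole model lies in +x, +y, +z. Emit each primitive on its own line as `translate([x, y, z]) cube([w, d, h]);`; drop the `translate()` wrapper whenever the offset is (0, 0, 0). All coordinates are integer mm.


cube([179, 134, 2213]);


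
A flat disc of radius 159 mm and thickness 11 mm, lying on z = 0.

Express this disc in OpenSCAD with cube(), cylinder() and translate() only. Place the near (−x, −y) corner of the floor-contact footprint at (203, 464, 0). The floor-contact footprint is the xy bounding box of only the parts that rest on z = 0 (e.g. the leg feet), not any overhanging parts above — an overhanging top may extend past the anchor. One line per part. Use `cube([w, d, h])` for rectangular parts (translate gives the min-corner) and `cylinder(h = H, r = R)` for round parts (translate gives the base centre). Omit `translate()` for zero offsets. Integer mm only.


translate([362, 623, 0]) cylinder(h = 11, r = 159);


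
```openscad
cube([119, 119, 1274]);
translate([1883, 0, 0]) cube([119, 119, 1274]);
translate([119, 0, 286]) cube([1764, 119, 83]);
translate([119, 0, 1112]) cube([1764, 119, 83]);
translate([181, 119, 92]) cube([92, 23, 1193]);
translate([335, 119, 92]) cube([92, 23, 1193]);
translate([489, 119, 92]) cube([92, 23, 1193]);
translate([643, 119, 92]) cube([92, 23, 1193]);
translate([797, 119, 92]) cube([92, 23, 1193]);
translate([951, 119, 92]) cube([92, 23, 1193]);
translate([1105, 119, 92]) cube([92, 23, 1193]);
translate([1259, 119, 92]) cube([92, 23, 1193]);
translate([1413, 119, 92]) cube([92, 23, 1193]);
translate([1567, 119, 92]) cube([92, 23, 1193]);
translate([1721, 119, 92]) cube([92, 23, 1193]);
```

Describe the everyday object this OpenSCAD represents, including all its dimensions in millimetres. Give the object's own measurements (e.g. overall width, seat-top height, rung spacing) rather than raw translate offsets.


A fence section. Two 119×119 mm posts, 1274 mm tall, stand on the floor with a clear span of 1764 mm between their inner faces. Two horizontal rails of 119×83 mm section span the gap between the posts with their undersides at z = 286 mm and z = 1112 mm, flush with the posts' −y face. 11 pickets, each 92 mm wide, 23 mm thick and 1193 mm tall, are fixed to the +y face of the rails with their bottoms at z = 92 mm, spaced across the span with a 62 mm gap after the −x post and between neighbouring pickets, with 70 mm left before the +x post.


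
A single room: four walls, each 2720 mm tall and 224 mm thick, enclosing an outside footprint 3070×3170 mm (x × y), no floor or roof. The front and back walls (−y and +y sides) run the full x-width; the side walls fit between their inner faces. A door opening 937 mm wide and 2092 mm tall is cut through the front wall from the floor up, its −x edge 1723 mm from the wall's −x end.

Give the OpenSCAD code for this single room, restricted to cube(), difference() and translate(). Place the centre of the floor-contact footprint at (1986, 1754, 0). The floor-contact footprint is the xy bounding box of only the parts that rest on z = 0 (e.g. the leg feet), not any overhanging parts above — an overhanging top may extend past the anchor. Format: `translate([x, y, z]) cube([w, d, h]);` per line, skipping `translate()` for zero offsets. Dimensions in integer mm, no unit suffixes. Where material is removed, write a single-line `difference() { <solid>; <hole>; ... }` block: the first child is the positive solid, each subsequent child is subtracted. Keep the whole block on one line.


difference() { translate([451, 169, 0]) cube([3070, 224, 2720]); translate([2174, 169, 0]) cube([937, 224, 2092]); }
translate([451, 3115, 0]) cube([3070, 224, 2720]);
translate([451, 393, 0]) cube([224, 2722, 2720]);
translate([3297, 393, 0]) cube([224, 2722, 2720]);
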